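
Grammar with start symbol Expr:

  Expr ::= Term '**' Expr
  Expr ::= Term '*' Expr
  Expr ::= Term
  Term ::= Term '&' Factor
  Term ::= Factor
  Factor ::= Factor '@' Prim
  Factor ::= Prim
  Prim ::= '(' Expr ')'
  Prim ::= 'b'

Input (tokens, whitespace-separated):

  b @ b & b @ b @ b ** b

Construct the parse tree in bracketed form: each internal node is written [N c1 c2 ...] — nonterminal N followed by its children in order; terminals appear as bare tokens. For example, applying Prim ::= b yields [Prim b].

[Expr [Term [Term [Factor [Factor [Prim b]] @ [Prim b]]] & [Factor [Factor [Factor [Prim b]] @ [Prim b]] @ [Prim b]]] ** [Expr [Term [Factor [Prim b]]]]]

Expr
Term ** Expr
Term & Factor ** Expr
Factor & Factor ** Expr
Factor @ Prim & Factor ** Expr
Prim @ Prim & Factor ** Expr
b @ Prim & Factor ** Expr
b @ b & Factor ** Expr
b @ b & Factor @ Prim ** Expr
b @ b & Factor @ Prim @ Prim ** Expr
b @ b & Prim @ Prim @ Prim ** Expr
b @ b & b @ Prim @ Prim ** Expr
b @ b & b @ b @ Prim ** Expr
b @ b & b @ b @ b ** Expr
b @ b & b @ b @ b ** Term
b @ b & b @ b @ b ** Factor
b @ b & b @ b @ b ** Prim
b @ b & b @ b @ b ** b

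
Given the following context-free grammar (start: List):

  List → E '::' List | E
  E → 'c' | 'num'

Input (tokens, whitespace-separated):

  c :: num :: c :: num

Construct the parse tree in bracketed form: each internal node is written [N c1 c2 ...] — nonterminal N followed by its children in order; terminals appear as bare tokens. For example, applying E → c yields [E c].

List
E :: List
c :: List
c :: E :: List
c :: num :: List
c :: num :: E :: List
c :: num :: c :: List
c :: num :: c :: E
c :: num :: c :: num

[List [E c] :: [List [E num] :: [List [E c] :: [List [E num]]]]]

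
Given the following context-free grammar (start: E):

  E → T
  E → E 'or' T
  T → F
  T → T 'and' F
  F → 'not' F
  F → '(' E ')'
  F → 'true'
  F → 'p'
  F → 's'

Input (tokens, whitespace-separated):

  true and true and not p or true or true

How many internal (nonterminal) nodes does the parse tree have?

14

[E [E [E [T [T [T [F true]] and [F true]] and [F not [F p]]]] or [T [F true]]] or [T [F true]]]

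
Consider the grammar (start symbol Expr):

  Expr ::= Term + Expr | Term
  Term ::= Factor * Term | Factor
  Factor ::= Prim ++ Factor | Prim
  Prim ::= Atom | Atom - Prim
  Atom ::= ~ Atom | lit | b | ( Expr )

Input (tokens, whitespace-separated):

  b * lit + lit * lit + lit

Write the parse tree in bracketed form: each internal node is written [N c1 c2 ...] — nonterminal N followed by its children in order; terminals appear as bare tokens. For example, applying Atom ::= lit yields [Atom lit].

Expr
Term + Expr
Factor * Term + Expr
Prim * Term + Expr
Atom * Term + Expr
b * Term + Expr
b * Factor + Expr
b * Prim + Expr
b * Atom + Expr
b * lit + Expr
b * lit + Term + Expr
b * lit + Factor * Term + Expr
b * lit + Prim * Term + Expr
b * lit + Atom * Term + Expr
b * lit + lit * Term + Expr
b * lit + lit * Factor + Expr
b * lit + lit * Prim + Expr
b * lit + lit * Atom + Expr
b * lit + lit * lit + Expr
b * lit + lit * lit + Term
b * lit + lit * lit + Factor
b * lit + lit * lit + Prim
b * lit + lit * lit + Atom
b * lit + lit * lit + lit

[Expr [Term [Factor [Prim [Atom b]]] * [Term [Factor [Prim [Atom lit]]]]] + [Expr [Term [Factor [Prim [Atom lit]]] * [Term [Factor [Prim [Atom lit]]]]] + [Expr [Term [Factor [Prim [Atom lit]]]]]]]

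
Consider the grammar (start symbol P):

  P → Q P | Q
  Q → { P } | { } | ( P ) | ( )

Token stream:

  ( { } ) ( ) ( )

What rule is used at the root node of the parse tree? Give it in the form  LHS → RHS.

[P [Q ( [P [Q { }]] )] [P [Q ( )] [P [Q ( )]]]]

P → Q P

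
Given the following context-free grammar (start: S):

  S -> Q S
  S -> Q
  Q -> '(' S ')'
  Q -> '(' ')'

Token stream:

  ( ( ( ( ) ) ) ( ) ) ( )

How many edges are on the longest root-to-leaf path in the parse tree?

8

[S [Q ( [S [Q ( [S [Q ( [S [Q ( )]] )]] )] [S [Q ( )]]] )] [S [Q ( )]]]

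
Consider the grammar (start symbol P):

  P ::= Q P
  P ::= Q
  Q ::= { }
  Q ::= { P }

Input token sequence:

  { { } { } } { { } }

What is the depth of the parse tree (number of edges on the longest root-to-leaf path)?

5

[P [Q { [P [Q { }] [P [Q { }]]] }] [P [Q { [P [Q { }]] }]]]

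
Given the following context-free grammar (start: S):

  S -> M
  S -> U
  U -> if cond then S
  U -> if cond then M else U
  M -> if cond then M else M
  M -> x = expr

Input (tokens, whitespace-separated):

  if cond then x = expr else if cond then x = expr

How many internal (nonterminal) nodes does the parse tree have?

6

[S [U if cond then [M x = expr] else [U if cond then [S [M x = expr]]]]]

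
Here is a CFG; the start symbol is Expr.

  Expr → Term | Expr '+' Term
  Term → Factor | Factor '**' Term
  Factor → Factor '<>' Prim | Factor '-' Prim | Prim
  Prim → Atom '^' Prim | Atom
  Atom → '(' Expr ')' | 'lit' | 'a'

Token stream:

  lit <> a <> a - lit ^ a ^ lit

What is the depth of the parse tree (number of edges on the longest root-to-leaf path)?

8

[Expr [Term [Factor [Factor [Factor [Factor [Prim [Atom lit]]] <> [Prim [Atom a]]] <> [Prim [Atom a]]] - [Prim [Atom lit] ^ [Prim [Atom a] ^ [Prim [Atom lit]]]]]]]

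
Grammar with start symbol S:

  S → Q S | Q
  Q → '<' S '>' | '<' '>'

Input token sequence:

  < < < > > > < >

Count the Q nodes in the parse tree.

4

[S [Q < [S [Q < [S [Q < >]] >]] >] [S [Q < >]]]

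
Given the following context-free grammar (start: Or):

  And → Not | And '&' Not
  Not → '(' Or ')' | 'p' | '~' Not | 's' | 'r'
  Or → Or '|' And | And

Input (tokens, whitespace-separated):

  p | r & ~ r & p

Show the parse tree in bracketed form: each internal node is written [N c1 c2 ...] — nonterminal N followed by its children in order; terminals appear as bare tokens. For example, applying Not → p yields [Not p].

Or
Or | And
And | And
Not | And
p | And
p | And & Not
p | And & Not & Not
p | Not & Not & Not
p | r & Not & Not
p | r & ~ Not & Not
p | r & ~ r & Not
p | r & ~ r & p

[Or [Or [And [Not p]]] | [And [And [And [Not r]] & [Not ~ [Not r]]] & [Not p]]]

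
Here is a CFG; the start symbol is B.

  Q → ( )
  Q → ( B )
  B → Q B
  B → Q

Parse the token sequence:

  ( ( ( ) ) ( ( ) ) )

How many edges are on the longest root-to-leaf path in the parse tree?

7

[B [Q ( [B [Q ( [B [Q ( )]] )] [B [Q ( [B [Q ( )]] )]]] )]]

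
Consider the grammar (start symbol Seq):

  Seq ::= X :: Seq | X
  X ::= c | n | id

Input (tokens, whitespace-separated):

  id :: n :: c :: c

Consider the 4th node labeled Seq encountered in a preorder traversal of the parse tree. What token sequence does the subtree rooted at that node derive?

[Seq [X id] :: [Seq [X n] :: [Seq [X c] :: [Seq [X c]]]]]

c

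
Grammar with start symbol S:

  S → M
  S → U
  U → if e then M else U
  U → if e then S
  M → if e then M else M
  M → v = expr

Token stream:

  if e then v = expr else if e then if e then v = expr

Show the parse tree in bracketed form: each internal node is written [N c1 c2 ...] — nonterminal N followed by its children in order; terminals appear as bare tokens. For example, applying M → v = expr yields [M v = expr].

S
U
if e then M else U
if e then v = expr else U
if e then v = expr else if e then S
if e then v = expr else if e then U
if e then v = expr else if e then if e then S
if e then v = expr else if e then if e then M
if e then v = expr else if e then if e then v = expr

[S [U if e then [M v = expr] else [U if e then [S [U if e then [S [M v = expr]]]]]]]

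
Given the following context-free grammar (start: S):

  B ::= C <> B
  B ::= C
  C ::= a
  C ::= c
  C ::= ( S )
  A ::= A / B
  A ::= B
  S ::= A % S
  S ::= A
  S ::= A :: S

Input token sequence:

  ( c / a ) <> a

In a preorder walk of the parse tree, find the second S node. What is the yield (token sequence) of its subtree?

c / a

[S [A [B [C ( [S [A [A [B [C c]]] / [B [C a]]]] )] <> [B [C a]]]]]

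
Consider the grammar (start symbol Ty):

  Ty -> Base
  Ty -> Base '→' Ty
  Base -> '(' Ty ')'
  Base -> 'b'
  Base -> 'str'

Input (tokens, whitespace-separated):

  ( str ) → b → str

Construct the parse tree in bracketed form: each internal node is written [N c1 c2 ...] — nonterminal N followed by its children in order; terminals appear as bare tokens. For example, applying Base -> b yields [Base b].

[Ty [Base ( [Ty [Base str]] )] → [Ty [Base b] → [Ty [Base str]]]]

Ty
Base → Ty
( Ty ) → Ty
( Base ) → Ty
( str ) → Ty
( str ) → Base → Ty
( str ) → b → Ty
( str ) → b → Base
( str ) → b → str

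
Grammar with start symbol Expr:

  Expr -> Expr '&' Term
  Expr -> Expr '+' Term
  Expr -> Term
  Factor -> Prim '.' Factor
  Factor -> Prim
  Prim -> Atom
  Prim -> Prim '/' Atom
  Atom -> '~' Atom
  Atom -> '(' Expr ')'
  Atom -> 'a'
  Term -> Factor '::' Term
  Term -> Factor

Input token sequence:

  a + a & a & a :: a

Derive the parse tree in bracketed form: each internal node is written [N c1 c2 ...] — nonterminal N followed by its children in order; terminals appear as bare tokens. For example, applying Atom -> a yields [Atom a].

[Expr [Expr [Expr [Expr [Term [Factor [Prim [Atom a]]]]] + [Term [Factor [Prim [Atom a]]]]] & [Term [Factor [Prim [Atom a]]]]] & [Term [Factor [Prim [Atom a]]] :: [Term [Factor [Prim [Atom a]]]]]]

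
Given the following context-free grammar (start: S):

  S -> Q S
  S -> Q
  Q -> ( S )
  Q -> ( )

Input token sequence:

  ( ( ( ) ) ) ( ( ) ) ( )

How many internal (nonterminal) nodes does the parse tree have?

12

[S [Q ( [S [Q ( [S [Q ( )]] )]] )] [S [Q ( [S [Q ( )]] )] [S [Q ( )]]]]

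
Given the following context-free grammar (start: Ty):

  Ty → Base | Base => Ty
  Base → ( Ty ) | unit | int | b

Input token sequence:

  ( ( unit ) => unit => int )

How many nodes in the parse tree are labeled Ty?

[Ty [Base ( [Ty [Base ( [Ty [Base unit]] )] => [Ty [Base unit] => [Ty [Base int]]]] )]]

5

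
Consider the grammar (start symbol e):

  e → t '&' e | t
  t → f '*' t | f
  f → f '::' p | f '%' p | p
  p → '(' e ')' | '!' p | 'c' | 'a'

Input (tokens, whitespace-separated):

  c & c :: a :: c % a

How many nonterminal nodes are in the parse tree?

14

[e [t [f [p c]]] & [e [t [f [f [f [f [p c]] :: [p a]] :: [p c]] % [p a]]]]]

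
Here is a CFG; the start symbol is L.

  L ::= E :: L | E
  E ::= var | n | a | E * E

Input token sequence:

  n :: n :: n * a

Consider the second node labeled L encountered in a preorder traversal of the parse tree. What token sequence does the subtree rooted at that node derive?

[L [E n] :: [L [E n] :: [L [E [E n] * [E a]]]]]

n :: n * a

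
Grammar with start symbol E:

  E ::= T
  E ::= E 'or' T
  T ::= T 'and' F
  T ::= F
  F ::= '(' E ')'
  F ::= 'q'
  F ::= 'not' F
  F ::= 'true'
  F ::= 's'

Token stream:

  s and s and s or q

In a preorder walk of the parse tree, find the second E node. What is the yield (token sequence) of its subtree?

[E [E [T [T [T [F s]] and [F s]] and [F s]]] or [T [F q]]]

s and s and s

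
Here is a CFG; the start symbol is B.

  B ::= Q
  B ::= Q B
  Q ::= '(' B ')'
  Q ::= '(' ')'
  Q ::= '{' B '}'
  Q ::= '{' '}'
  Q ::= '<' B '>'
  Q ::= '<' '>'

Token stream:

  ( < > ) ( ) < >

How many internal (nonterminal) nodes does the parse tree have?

[B [Q ( [B [Q < >]] )] [B [Q ( )] [B [Q < >]]]]

8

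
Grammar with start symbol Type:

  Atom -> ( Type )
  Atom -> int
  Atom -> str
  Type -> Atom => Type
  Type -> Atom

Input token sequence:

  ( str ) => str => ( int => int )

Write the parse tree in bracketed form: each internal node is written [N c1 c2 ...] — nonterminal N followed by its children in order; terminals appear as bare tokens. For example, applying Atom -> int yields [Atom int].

[Type [Atom ( [Type [Atom str]] )] => [Type [Atom str] => [Type [Atom ( [Type [Atom int] => [Type [Atom int]]] )]]]]

Type
Atom => Type
( Type ) => Type
( Atom ) => Type
( str ) => Type
( str ) => Atom => Type
( str ) => str => Type
( str ) => str => Atom
( str ) => str => ( Type )
( str ) => str => ( Atom => Type )
( str ) => str => ( int => Type )
( str ) => str => ( int => Atom )
( str ) => str => ( int => int )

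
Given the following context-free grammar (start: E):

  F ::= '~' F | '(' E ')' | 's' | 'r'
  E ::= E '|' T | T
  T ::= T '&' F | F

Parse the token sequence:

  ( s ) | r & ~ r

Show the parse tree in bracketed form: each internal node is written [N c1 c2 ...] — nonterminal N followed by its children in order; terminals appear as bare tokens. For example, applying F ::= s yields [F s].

E
E | T
T | T
F | T
( E ) | T
( T ) | T
( F ) | T
( s ) | T
( s ) | T & F
( s ) | F & F
( s ) | r & F
( s ) | r & ~ F
( s ) | r & ~ r

[E [E [T [F ( [E [T [F s]]] )]]] | [T [T [F r]] & [F ~ [F r]]]]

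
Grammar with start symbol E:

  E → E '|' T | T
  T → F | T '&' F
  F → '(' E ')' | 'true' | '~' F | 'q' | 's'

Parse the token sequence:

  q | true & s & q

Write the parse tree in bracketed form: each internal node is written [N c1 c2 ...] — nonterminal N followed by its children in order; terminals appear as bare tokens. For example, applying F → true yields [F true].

[E [E [T [F q]]] | [T [T [T [F true]] & [F s]] & [F q]]]

E
E | T
T | T
F | T
q | T
q | T & F
q | T & F & F
q | F & F & F
q | true & F & F
q | true & s & F
q | true & s & q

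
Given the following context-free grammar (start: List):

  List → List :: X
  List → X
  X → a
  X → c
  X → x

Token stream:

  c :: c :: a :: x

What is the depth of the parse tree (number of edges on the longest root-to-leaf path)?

[List [List [List [List [X c]] :: [X c]] :: [X a]] :: [X x]]

5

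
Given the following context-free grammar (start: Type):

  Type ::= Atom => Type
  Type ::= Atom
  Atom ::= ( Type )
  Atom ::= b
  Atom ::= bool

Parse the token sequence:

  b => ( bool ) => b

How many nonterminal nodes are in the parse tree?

8

[Type [Atom b] => [Type [Atom ( [Type [Atom bool]] )] => [Type [Atom b]]]]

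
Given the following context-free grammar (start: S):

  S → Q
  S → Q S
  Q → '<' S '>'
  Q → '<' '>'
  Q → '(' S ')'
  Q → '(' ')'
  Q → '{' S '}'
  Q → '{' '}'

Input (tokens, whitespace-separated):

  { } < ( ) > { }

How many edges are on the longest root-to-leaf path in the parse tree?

5

[S [Q { }] [S [Q < [S [Q ( )]] >] [S [Q { }]]]]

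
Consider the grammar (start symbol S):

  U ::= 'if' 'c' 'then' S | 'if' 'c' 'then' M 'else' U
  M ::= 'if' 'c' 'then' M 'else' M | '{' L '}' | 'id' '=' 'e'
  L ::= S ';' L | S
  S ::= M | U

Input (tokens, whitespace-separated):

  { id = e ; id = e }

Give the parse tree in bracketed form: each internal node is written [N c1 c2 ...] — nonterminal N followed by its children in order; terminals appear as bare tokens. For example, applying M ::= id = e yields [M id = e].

S
M
{ L }
{ S ; L }
{ M ; L }
{ id = e ; L }
{ id = e ; S }
{ id = e ; M }
{ id = e ; id = e }

[S [M { [L [S [M id = e]] ; [L [S [M id = e]]]] }]]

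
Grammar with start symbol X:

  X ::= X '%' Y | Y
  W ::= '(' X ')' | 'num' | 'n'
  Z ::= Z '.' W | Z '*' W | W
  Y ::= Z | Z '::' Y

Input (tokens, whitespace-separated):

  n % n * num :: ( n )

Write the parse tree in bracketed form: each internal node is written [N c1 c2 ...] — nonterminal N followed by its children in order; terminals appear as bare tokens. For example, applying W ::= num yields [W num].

X
X % Y
Y % Y
Z % Y
W % Y
n % Y
n % Z :: Y
n % Z * W :: Y
n % W * W :: Y
n % n * W :: Y
n % n * num :: Y
n % n * num :: Z
n % n * num :: W
n % n * num :: ( X )
n % n * num :: ( Y )
n % n * num :: ( Z )
n % n * num :: ( W )
n % n * num :: ( n )

[X [X [Y [Z [W n]]]] % [Y [Z [Z [W n]] * [W num]] :: [Y [Z [W ( [X [Y [Z [W n]]]] )]]]]]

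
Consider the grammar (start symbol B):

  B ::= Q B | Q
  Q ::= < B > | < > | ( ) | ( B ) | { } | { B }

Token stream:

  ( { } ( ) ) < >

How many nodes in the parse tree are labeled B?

4

[B [Q ( [B [Q { }] [B [Q ( )]]] )] [B [Q < >]]]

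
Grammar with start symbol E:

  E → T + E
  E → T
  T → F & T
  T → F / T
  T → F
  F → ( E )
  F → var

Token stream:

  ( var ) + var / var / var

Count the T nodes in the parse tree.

5

[E [T [F ( [E [T [F var]]] )]] + [E [T [F var] / [T [F var] / [T [F var]]]]]]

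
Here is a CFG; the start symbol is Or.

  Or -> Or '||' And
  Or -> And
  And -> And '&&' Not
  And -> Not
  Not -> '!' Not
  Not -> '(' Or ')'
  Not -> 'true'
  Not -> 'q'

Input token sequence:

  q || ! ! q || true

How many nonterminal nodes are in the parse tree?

11

[Or [Or [Or [And [Not q]]] || [And [Not ! [Not ! [Not q]]]]] || [And [Not true]]]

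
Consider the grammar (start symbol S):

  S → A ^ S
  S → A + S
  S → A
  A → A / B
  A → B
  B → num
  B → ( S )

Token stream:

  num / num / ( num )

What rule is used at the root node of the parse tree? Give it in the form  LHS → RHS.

[S [A [A [A [B num]] / [B num]] / [B ( [S [A [B num]]] )]]]

S → A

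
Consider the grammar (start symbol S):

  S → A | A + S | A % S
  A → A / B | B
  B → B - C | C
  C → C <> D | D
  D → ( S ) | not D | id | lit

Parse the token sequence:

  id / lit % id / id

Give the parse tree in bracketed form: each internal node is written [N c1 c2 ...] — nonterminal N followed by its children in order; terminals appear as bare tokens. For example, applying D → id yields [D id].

S
A % S
A / B % S
B / B % S
C / B % S
D / B % S
id / B % S
id / C % S
id / D % S
id / lit % S
id / lit % A
id / lit % A / B
id / lit % B / B
id / lit % C / B
id / lit % D / B
id / lit % id / B
id / lit % id / C
id / lit % id / D
id / lit % id / id

[S [A [A [B [C [D id]]]] / [B [C [D lit]]]] % [S [A [A [B [C [D id]]]] / [B [C [D id]]]]]]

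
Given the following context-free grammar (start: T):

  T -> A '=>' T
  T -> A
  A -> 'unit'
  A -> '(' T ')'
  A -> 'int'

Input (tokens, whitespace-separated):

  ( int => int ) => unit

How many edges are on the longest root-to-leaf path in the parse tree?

5

[T [A ( [T [A int] => [T [A int]]] )] => [T [A unit]]]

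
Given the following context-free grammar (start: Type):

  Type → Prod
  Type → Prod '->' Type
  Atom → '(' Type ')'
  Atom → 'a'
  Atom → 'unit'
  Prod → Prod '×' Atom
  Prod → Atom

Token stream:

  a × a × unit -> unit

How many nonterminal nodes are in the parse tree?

10

[Type [Prod [Prod [Prod [Atom a]] × [Atom a]] × [Atom unit]] -> [Type [Prod [Atom unit]]]]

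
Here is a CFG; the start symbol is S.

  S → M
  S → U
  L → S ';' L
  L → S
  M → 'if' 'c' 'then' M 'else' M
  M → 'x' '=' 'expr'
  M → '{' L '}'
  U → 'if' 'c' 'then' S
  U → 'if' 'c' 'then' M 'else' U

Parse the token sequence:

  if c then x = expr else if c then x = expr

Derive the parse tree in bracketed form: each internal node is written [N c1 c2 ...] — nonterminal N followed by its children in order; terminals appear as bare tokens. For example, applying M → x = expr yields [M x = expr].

S
U
if c then M else U
if c then x = expr else U
if c then x = expr else if c then S
if c then x = expr else if c then M
if c then x = expr else if c then x = expr

[S [U if c then [M x = expr] else [U if c then [S [M x = expr]]]]]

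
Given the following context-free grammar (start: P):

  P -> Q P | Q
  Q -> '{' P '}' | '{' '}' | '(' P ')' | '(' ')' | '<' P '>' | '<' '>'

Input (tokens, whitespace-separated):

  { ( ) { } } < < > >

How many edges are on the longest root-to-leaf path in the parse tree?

[P [Q { [P [Q ( )] [P [Q { }]]] }] [P [Q < [P [Q < >]] >]]]

5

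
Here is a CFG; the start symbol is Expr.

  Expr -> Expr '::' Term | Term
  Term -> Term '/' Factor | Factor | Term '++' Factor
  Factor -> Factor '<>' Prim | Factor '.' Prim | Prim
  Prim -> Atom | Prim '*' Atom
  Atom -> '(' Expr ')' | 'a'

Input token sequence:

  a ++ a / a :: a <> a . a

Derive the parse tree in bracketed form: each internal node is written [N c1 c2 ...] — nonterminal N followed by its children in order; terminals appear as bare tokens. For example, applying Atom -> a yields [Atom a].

[Expr [Expr [Term [Term [Term [Factor [Prim [Atom a]]]] ++ [Factor [Prim [Atom a]]]] / [Factor [Prim [Atom a]]]]] :: [Term [Factor [Factor [Factor [Prim [Atom a]]] <> [Prim [Atom a]]] . [Prim [Atom a]]]]]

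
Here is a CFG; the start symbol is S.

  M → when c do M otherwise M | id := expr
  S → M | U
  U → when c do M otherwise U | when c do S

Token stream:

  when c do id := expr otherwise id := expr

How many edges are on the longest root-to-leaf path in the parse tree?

3

[S [M when c do [M id := expr] otherwise [M id := expr]]]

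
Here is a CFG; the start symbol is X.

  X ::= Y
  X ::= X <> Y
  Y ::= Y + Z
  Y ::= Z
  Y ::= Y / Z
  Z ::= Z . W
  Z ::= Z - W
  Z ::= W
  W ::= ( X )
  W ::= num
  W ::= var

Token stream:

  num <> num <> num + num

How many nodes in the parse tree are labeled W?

4

[X [X [X [Y [Z [W num]]]] <> [Y [Z [W num]]]] <> [Y [Y [Z [W num]]] + [Z [W num]]]]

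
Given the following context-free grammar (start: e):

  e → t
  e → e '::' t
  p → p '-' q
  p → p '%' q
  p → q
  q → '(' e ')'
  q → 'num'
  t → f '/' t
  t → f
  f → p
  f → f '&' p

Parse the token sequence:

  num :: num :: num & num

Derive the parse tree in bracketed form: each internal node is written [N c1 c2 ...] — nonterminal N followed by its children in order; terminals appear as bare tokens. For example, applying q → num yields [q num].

[e [e [e [t [f [p [q num]]]]] :: [t [f [p [q num]]]]] :: [t [f [f [p [q num]]] & [p [q num]]]]]

e
e :: t
e :: t :: t
t :: t :: t
f :: t :: t
p :: t :: t
q :: t :: t
num :: t :: t
num :: f :: t
num :: p :: t
num :: q :: t
num :: num :: t
num :: num :: f
num :: num :: f & p
num :: num :: p & p
num :: num :: q & p
num :: num :: num & p
num :: num :: num & q
num :: num :: num & num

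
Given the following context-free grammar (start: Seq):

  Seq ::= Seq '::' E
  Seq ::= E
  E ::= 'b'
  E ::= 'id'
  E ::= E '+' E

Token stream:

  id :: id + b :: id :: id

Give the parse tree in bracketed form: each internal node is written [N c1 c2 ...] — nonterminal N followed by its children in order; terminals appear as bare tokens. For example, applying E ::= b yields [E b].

Seq
Seq :: E
Seq :: E :: E
Seq :: E :: E :: E
E :: E :: E :: E
id :: E :: E :: E
id :: E + E :: E :: E
id :: id + E :: E :: E
id :: id + b :: E :: E
id :: id + b :: id :: E
id :: id + b :: id :: id

[Seq [Seq [Seq [Seq [E id]] :: [E [E id] + [E b]]] :: [E id]] :: [E id]]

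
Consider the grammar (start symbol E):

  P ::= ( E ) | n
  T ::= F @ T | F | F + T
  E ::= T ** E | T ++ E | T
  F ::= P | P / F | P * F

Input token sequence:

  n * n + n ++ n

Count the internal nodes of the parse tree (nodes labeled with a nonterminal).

[E [T [F [P n] * [F [P n]]] + [T [F [P n]]]] ++ [E [T [F [P n]]]]]

13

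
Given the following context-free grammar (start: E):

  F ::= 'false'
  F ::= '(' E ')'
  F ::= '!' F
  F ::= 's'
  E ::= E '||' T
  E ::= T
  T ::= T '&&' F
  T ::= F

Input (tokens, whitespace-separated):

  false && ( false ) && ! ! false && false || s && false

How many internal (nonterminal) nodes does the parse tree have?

[E [E [T [T [T [T [F false]] && [F ( [E [T [F false]]] )]] && [F ! [F ! [F false]]]] && [F false]]] || [T [T [F s]] && [F false]]]

19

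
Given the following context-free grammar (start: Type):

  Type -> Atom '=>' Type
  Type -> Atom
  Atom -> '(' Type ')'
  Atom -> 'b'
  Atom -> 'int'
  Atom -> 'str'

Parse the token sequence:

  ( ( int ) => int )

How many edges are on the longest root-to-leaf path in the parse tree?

[Type [Atom ( [Type [Atom ( [Type [Atom int]] )] => [Type [Atom int]]] )]]

6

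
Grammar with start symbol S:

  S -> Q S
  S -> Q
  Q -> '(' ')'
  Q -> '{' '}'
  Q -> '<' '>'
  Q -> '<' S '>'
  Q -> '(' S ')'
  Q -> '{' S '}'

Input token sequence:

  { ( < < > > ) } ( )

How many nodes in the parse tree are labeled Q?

[S [Q { [S [Q ( [S [Q < [S [Q < >]] >]] )]] }] [S [Q ( )]]]

5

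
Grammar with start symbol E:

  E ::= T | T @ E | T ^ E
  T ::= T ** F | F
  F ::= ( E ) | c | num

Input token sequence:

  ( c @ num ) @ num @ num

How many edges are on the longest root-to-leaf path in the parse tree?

7

[E [T [F ( [E [T [F c]] @ [E [T [F num]]]] )]] @ [E [T [F num]] @ [E [T [F num]]]]]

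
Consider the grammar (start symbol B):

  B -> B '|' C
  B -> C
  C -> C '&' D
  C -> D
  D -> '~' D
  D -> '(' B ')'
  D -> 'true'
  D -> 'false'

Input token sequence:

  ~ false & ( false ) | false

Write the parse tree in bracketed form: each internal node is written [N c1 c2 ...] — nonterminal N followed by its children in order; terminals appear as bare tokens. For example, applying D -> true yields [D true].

B
B | C
C | C
C & D | C
D & D | C
~ D & D | C
~ false & D | C
~ false & ( B ) | C
~ false & ( C ) | C
~ false & ( D ) | C
~ false & ( false ) | C
~ false & ( false ) | D
~ false & ( false ) | false

[B [B [C [C [D ~ [D false]]] & [D ( [B [C [D false]]] )]]] | [C [D false]]]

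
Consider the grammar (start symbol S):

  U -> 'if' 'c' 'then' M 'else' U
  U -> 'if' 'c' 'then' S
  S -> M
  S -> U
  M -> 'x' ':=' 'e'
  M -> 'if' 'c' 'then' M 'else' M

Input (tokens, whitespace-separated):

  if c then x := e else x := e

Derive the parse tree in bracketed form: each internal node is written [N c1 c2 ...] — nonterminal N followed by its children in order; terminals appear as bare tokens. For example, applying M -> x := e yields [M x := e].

S
M
if c then M else M
if c then x := e else M
if c then x := e else x := e

[S [M if c then [M x := e] else [M x := e]]]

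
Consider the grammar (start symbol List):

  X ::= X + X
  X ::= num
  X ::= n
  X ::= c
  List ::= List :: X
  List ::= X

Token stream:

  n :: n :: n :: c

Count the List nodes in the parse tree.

4

[List [List [List [List [X n]] :: [X n]] :: [X n]] :: [X c]]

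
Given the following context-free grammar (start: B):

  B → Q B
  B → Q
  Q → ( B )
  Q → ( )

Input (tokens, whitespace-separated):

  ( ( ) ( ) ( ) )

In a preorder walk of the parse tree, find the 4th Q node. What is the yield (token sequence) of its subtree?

[B [Q ( [B [Q ( )] [B [Q ( )] [B [Q ( )]]]] )]]

( )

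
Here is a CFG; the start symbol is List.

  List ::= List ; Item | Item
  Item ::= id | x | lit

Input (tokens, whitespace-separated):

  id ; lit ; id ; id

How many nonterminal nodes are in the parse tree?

8

[List [List [List [List [Item id]] ; [Item lit]] ; [Item id]] ; [Item id]]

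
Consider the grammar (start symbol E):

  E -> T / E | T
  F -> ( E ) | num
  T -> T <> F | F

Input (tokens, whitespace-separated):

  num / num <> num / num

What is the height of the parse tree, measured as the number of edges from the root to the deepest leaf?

5

[E [T [F num]] / [E [T [T [F num]] <> [F num]] / [E [T [F num]]]]]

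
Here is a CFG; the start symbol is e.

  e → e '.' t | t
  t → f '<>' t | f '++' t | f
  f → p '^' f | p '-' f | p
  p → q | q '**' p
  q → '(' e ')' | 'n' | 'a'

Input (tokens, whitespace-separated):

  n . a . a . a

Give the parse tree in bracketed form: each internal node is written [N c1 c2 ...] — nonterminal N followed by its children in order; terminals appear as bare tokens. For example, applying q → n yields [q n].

[e [e [e [e [t [f [p [q n]]]]] . [t [f [p [q a]]]]] . [t [f [p [q a]]]]] . [t [f [p [q a]]]]]

e
e . t
e . t . t
e . t . t . t
t . t . t . t
f . t . t . t
p . t . t . t
q . t . t . t
n . t . t . t
n . f . t . t
n . p . t . t
n . q . t . t
n . a . t . t
n . a . f . t
n . a . p . t
n . a . q . t
n . a . a . t
n . a . a . f
n . a . a . p
n . a . a . q
n . a . a . a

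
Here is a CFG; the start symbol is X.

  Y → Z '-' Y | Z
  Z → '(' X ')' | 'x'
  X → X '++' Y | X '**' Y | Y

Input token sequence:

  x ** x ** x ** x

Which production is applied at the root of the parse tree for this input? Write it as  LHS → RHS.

[X [X [X [X [Y [Z x]]] ** [Y [Z x]]] ** [Y [Z x]]] ** [Y [Z x]]]

X → X '**' Y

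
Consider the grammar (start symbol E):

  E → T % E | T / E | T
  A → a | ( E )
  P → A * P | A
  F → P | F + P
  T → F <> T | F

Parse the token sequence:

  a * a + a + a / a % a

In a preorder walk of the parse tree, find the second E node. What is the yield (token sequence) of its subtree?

[E [T [F [F [F [P [A a] * [P [A a]]]] + [P [A a]]] + [P [A a]]]] / [E [T [F [P [A a]]]] % [E [T [F [P [A a]]]]]]]

a % a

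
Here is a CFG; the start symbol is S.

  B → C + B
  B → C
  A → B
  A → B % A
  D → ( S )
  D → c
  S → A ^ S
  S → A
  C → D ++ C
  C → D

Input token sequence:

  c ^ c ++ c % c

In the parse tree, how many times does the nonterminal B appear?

[S [A [B [C [D c]]]] ^ [S [A [B [C [D c] ++ [C [D c]]]] % [A [B [C [D c]]]]]]]

3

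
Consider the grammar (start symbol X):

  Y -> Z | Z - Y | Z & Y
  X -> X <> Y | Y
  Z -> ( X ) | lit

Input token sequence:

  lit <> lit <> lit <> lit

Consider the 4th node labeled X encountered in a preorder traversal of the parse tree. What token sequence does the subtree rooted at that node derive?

lit

[X [X [X [X [Y [Z lit]]] <> [Y [Z lit]]] <> [Y [Z lit]]] <> [Y [Z lit]]]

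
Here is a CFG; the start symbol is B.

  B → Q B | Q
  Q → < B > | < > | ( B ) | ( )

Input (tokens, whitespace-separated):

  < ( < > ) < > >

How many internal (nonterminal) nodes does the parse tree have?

[B [Q < [B [Q ( [B [Q < >]] )] [B [Q < >]]] >]]

8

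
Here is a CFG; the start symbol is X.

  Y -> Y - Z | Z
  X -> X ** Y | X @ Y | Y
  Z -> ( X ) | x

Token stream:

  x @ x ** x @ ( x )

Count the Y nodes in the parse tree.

[X [X [X [X [Y [Z x]]] @ [Y [Z x]]] ** [Y [Z x]]] @ [Y [Z ( [X [Y [Z x]]] )]]]

5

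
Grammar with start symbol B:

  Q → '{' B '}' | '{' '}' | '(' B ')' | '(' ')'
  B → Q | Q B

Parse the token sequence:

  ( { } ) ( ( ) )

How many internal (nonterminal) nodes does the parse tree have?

[B [Q ( [B [Q { }]] )] [B [Q ( [B [Q ( )]] )]]]

8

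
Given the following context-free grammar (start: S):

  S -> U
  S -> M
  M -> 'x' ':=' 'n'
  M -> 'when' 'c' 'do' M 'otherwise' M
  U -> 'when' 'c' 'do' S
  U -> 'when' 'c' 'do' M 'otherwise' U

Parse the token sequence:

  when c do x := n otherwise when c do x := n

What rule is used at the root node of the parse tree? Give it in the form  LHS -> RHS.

[S [U when c do [M x := n] otherwise [U when c do [S [M x := n]]]]]

S -> U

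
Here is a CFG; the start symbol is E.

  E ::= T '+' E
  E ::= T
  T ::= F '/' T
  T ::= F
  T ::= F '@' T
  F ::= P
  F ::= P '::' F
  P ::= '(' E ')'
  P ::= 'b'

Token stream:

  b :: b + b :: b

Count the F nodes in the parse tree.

4

[E [T [F [P b] :: [F [P b]]]] + [E [T [F [P b] :: [F [P b]]]]]]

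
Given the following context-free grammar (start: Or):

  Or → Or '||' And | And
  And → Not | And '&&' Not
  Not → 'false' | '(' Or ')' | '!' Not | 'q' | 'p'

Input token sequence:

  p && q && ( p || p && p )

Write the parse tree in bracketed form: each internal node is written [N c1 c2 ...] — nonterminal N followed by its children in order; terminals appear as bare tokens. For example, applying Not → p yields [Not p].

[Or [And [And [And [Not p]] && [Not q]] && [Not ( [Or [Or [And [Not p]]] || [And [And [Not p]] && [Not p]]] )]]]

Or
And
And && Not
And && Not && Not
Not && Not && Not
p && Not && Not
p && q && Not
p && q && ( Or )
p && q && ( Or || And )
p && q && ( And || And )
p && q && ( Not || And )
p && q && ( p || And )
p && q && ( p || And && Not )
p && q && ( p || Not && Not )
p && q && ( p || p && Not )
p && q && ( p || p && p )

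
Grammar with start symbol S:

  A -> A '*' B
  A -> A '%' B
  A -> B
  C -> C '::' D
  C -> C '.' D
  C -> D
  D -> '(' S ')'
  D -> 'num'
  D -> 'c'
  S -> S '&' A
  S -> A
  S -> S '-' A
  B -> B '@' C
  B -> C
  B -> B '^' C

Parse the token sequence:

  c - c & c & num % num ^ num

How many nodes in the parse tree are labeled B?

[S [S [S [S [A [B [C [D c]]]]] - [A [B [C [D c]]]]] & [A [B [C [D c]]]]] & [A [A [B [C [D num]]]] % [B [B [C [D num]]] ^ [C [D num]]]]]

6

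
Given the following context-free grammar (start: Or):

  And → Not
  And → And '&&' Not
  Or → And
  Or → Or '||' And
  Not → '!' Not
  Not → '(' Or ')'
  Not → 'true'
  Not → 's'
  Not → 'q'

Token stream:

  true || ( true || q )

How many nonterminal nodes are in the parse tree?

12

[Or [Or [And [Not true]]] || [And [Not ( [Or [Or [And [Not true]]] || [And [Not q]]] )]]]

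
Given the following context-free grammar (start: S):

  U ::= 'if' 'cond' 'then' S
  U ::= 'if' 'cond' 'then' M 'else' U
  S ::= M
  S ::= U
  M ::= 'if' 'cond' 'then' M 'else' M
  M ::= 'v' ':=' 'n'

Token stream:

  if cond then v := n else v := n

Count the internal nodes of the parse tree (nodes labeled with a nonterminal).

[S [M if cond then [M v := n] else [M v := n]]]

4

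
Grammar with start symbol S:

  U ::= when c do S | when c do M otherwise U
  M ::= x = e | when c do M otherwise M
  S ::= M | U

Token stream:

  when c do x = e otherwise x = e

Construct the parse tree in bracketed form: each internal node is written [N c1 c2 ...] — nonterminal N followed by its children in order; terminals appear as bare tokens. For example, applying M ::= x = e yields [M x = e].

S
M
when c do M otherwise M
when c do x = e otherwise M
when c do x = e otherwise x = e

[S [M when c do [M x = e] otherwise [M x = e]]]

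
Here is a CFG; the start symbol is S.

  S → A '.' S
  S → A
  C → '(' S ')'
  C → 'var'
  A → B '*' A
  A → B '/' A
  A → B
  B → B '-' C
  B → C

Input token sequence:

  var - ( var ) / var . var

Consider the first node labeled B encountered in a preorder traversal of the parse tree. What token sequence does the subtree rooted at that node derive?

[S [A [B [B [C var]] - [C ( [S [A [B [C var]]]] )]] / [A [B [C var]]]] . [S [A [B [C var]]]]]

var - ( var )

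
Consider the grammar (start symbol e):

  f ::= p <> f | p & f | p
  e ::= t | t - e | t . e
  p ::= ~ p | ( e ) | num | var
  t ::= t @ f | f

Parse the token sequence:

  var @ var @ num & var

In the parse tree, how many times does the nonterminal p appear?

4

[e [t [t [t [f [p var]]] @ [f [p var]]] @ [f [p num] & [f [p var]]]]]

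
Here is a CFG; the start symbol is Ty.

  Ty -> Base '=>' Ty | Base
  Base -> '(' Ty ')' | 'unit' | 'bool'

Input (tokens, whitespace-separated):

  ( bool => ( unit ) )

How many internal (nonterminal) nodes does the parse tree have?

[Ty [Base ( [Ty [Base bool] => [Ty [Base ( [Ty [Base unit]] )]]] )]]

8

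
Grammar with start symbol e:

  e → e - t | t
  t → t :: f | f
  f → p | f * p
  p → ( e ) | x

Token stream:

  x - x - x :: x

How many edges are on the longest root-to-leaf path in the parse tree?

[e [e [e [t [f [p x]]]] - [t [f [p x]]]] - [t [t [f [p x]]] :: [f [p x]]]]

6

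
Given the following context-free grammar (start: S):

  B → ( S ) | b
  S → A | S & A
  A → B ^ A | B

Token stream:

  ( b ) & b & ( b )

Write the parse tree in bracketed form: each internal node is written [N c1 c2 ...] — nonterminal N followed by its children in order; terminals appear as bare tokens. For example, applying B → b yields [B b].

S
S & A
S & A & A
A & A & A
B & A & A
( S ) & A & A
( A ) & A & A
( B ) & A & A
( b ) & A & A
( b ) & B & A
( b ) & b & A
( b ) & b & B
( b ) & b & ( S )
( b ) & b & ( A )
( b ) & b & ( B )
( b ) & b & ( b )

[S [S [S [A [B ( [S [A [B b]]] )]]] & [A [B b]]] & [A [B ( [S [A [B b]]] )]]]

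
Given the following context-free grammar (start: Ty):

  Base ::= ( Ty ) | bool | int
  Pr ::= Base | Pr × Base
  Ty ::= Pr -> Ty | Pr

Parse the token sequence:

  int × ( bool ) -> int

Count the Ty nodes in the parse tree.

[Ty [Pr [Pr [Base int]] × [Base ( [Ty [Pr [Base bool]]] )]] -> [Ty [Pr [Base int]]]]

3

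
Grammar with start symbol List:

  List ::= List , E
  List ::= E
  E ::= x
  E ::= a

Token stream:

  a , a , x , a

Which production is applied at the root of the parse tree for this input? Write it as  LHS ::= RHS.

[List [List [List [List [E a]] , [E a]] , [E x]] , [E a]]

List ::= List , E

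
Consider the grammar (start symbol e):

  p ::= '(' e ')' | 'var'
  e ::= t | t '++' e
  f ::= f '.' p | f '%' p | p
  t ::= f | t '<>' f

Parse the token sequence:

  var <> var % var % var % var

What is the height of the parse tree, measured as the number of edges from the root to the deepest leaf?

[e [t [t [f [p var]]] <> [f [f [f [f [p var]] % [p var]] % [p var]] % [p var]]]]

7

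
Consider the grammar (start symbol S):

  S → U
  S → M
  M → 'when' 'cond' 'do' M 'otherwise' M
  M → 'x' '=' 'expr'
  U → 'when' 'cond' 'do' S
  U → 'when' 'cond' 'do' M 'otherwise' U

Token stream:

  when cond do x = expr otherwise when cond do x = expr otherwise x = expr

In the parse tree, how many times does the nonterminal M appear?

5

[S [M when cond do [M x = expr] otherwise [M when cond do [M x = expr] otherwise [M x = expr]]]]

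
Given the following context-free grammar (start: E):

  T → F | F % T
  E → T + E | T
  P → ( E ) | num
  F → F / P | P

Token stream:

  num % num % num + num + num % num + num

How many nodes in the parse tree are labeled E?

[E [T [F [P num]] % [T [F [P num]] % [T [F [P num]]]]] + [E [T [F [P num]]] + [E [T [F [P num]] % [T [F [P num]]]] + [E [T [F [P num]]]]]]]

4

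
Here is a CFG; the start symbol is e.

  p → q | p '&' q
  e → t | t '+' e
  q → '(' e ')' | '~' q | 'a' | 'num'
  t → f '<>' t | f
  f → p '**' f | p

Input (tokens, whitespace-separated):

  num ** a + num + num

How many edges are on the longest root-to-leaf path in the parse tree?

7

[e [t [f [p [q num]] ** [f [p [q a]]]]] + [e [t [f [p [q num]]]] + [e [t [f [p [q num]]]]]]]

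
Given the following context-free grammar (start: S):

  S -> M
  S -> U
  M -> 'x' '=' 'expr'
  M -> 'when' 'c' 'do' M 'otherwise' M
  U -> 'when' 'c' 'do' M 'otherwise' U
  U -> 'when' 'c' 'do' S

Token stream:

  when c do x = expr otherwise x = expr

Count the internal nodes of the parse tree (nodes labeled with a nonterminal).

4

[S [M when c do [M x = expr] otherwise [M x = expr]]]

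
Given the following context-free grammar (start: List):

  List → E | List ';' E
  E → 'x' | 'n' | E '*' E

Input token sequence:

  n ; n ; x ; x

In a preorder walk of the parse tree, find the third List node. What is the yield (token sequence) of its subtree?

n ; n

[List [List [List [List [E n]] ; [E n]] ; [E x]] ; [E x]]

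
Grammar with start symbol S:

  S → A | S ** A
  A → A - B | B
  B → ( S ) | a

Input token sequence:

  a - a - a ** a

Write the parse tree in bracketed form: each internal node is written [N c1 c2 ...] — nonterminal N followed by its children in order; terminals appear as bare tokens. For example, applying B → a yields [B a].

S
S ** A
A ** A
A - B ** A
A - B - B ** A
B - B - B ** A
a - B - B ** A
a - a - B ** A
a - a - a ** A
a - a - a ** B
a - a - a ** a

[S [S [A [A [A [B a]] - [B a]] - [B a]]] ** [A [B a]]]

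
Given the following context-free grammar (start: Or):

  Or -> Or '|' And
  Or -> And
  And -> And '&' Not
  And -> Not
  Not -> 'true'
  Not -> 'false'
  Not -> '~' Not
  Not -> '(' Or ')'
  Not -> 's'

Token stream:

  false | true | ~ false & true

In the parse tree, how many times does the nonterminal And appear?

4

[Or [Or [Or [And [Not false]]] | [And [Not true]]] | [And [And [Not ~ [Not false]]] & [Not true]]]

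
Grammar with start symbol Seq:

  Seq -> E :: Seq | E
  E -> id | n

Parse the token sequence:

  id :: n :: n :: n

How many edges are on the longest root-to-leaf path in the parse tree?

5

[Seq [E id] :: [Seq [E n] :: [Seq [E n] :: [Seq [E n]]]]]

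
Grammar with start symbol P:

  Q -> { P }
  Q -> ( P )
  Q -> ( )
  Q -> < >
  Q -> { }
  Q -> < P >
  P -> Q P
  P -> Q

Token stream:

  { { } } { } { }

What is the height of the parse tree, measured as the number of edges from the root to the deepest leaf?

[P [Q { [P [Q { }]] }] [P [Q { }] [P [Q { }]]]]

4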